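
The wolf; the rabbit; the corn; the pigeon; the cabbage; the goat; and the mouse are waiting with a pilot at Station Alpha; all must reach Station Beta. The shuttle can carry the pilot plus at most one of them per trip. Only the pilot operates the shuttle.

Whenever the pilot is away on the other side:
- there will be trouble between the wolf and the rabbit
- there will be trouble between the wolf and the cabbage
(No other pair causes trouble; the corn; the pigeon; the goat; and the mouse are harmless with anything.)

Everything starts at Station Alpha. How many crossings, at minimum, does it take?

15

Counting alone: the pilot can take at most 1 across per trip to Station Beta, so moving all 7 needs at least 7 loaded trips out, with a return between consecutive ones — at least 13 crossings.
The safety rule pushes this higher. Following every safe sequence of crossings, the most of the 7 that can be at Station Beta as the shuttle arrives there on crossing 13 is 6 — never all 7.
So no plan with fewer than 15 crossings exists, and this one achieves 15:
1. Pilot goes to Station Beta with the wolf.  [Station Alpha: the cabbage, the corn, the goat, the mouse, the pigeon, the rabbit | Station Beta: the wolf]
2. Pilot goes back to Station Alpha alone.  [Station Alpha: the cabbage, the corn, the goat, the mouse, the pigeon, the rabbit | Station Beta: the wolf]
3. Pilot goes to Station Beta with the rabbit.  [Station Alpha: the cabbage, the corn, the goat, the mouse, the pigeon | Station Beta: the rabbit, the wolf]
4. Pilot goes back to Station Alpha with the wolf.  [Station Alpha: the cabbage, the corn, the goat, the mouse, the pigeon, the wolf | Station Beta: the rabbit]
5. Pilot goes to Station Beta with the cabbage.  [Station Alpha: the corn, the goat, the mouse, the pigeon, the wolf | Station Beta: the cabbage, the rabbit]
6. Pilot goes back to Station Alpha alone.  [Station Alpha: the corn, the goat, the mouse, the pigeon, the wolf | Station Beta: the cabbage, the rabbit]
7. Pilot goes to Station Beta with the corn.  [Station Alpha: the goat, the mouse, the pigeon, the wolf | Station Beta: the cabbage, the corn, the rabbit]
8. Pilot goes back to Station Alpha alone.  [Station Alpha: the goat, the mouse, the pigeon, the wolf | Station Beta: the cabbage, the corn, the rabbit]
9. Pilot goes to Station Beta with the pigeon.  [Station Alpha: the goat, the mouse, the wolf | Station Beta: the cabbage, the corn, the pigeon, the rabbit]
10. Pilot goes back to Station Alpha alone.  [Station Alpha: the goat, the mouse, the wolf | Station Beta: the cabbage, the corn, the pigeon, the rabbit]
11. Pilot goes to Station Beta with the goat.  [Station Alpha: the mouse, the wolf | Station Beta: the cabbage, the corn, the goat, the pigeon, the rabbit]
12. Pilot goes back to Station Alpha alone.  [Station Alpha: the mouse, the wolf | Station Beta: the cabbage, the corn, the goat, the pigeon, the rabbit]
13. Pilot goes to Station Beta with the mouse.  [Station Alpha: the wolf | Station Beta: the cabbage, the corn, the goat, the mouse, the pigeon, the rabbit]
14. Pilot goes back to Station Alpha alone.  [Station Alpha: the wolf | Station Beta: the cabbage, the corn, the goat, the mouse, the pigeon, the rabbit]
15. Pilot goes to Station Beta with the wolf.  [Station Alpha: — | Station Beta: the cabbage, the corn, the goat, the mouse, the pigeon, the rabbit, the wolf]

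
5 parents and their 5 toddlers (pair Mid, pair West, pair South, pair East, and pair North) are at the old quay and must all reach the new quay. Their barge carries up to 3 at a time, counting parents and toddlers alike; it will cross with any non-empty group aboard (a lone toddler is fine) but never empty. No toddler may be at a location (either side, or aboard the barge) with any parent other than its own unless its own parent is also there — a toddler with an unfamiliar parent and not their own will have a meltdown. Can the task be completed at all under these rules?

Yes

1. parent Mid and toddler Mid cross → the new quay.
2. parent Mid crosses ← the old quay.
3. toddler East, toddler South, and toddler West cross → the new quay.
4. toddler Mid crosses ← the old quay.
5. parent East, parent South, and parent West cross → the new quay.
6. parent West and toddler West cross ← the old quay.
7. parent Mid, parent North, and parent West cross → the new quay.
8. toddler South crosses ← the old quay.
9. toddler Mid and toddler West cross → the new quay.
10. toddler Mid crosses ← the old quay.
11. toddler Mid, toddler North, and toddler South cross → the new quay.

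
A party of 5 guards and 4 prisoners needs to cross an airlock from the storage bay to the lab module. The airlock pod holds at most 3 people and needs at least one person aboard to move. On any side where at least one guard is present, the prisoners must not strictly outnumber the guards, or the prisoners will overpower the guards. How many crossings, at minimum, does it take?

7

Counting alone: each trip to the lab module takes at most 3 across and each return brings at least 1 back, so after t trips out (and t−1 returns) at most 3t − (t−1) of the 9 are across; that first reaches 9 at t = 4, so at least 7 crossings are needed.
The plan below uses exactly 7 crossings, so it is optimal:
1. 3 prisoners → the lab module.  (the storage bay: 5G 1P; the lab module: 0G 3P)
2. 1 prisoner ← the storage bay.  (the storage bay: 5G 2P; the lab module: 0G 2P)
3. 3 guards → the lab module.  (the storage bay: 2G 2P; the lab module: 3G 2P)
4. 1 guard ← the storage bay.  (the storage bay: 3G 2P; the lab module: 2G 2P)
5. 2 guards and 1 prisoner → the lab module.  (the storage bay: 1G 1P; the lab module: 4G 3P)
6. 1 guard ← the storage bay.  (the storage bay: 2G 1P; the lab module: 3G 3P)
7. 2 guards and 1 prisoner → the lab module.  (the storage bay: 0G 0P; the lab module: 5G 4P)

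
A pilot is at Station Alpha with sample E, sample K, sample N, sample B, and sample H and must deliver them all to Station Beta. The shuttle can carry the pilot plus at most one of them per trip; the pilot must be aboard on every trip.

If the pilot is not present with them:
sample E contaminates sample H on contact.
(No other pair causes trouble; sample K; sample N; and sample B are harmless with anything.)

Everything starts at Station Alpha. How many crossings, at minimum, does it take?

Counting alone: the pilot can take at most 1 across per trip to Station Beta, so moving all 5 needs at least 5 loaded trips out, with a return between consecutive ones — at least 9 crossings.
The plan below uses exactly 9 crossings, so it is optimal:
1. Pilot goes to Station Beta with sample E.
2. Pilot goes back to Station Alpha alone.
3. Pilot goes to Station Beta with sample K.
4. Pilot goes back to Station Alpha alone.
5. Pilot goes to Station Beta with sample N.
6. Pilot goes back to Station Alpha alone.
7. Pilot goes to Station Beta with sample B.
8. Pilot goes back to Station Alpha alone.
9. Pilot goes to Station Beta with sample H.

9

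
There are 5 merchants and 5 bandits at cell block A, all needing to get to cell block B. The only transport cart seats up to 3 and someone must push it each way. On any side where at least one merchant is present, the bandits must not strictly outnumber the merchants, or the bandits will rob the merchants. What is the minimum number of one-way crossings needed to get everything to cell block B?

Counting alone: each trip to cell block B takes at most 3 across and each return brings at least 1 back, so after t trips out (and t−1 returns) at most 3t − (t−1) of the 10 are across; that first reaches 10 at t = 5, so at least 9 crossings are needed.
The safety rule pushes this higher. Following every safe sequence of crossings, the most of the 10 that can be at cell block B as the transport cart arrives there on crossing 9 is 9 — never all 10.
So no plan with fewer than 11 crossings exists, and this one achieves 11:
1. 2 bandits → cell block B.  (cell block A: 5M 3B; cell block B: 0M 2B)
2. 1 bandit ← cell block A.  (cell block A: 5M 4B; cell block B: 0M 1B)
3. 3 bandits → cell block B.  (cell block A: 5M 1B; cell block B: 0M 4B)
4. 1 bandit ← cell block A.  (cell block A: 5M 2B; cell block B: 0M 3B)
5. 3 merchants → cell block B.  (cell block A: 2M 2B; cell block B: 3M 3B)
6. 1 merchant and 1 bandit ← cell block A.  (cell block A: 3M 3B; cell block B: 2M 2B)
7. 3 merchants → cell block B.  (cell block A: 0M 3B; cell block B: 5M 2B)
8. 1 bandit ← cell block A.  (cell block A: 0M 4B; cell block B: 5M 1B)
9. 2 bandits → cell block B.  (cell block A: 0M 2B; cell block B: 5M 3B)
10. 1 bandit ← cell block A.  (cell block A: 0M 3B; cell block B: 5M 2B)
11. 3 bandits → cell block B.  (cell block A: 0M 0B; cell block B: 5M 5B)

11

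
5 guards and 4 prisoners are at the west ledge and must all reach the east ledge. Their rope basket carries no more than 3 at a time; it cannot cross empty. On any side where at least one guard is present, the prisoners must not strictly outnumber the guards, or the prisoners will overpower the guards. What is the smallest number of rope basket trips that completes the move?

7

Counting alone: each trip to the east ledge takes at most 3 across and each return brings at least 1 back, so after t trips out (and t−1 returns) at most 3t − (t−1) of the 9 are across; that first reaches 9 at t = 4, so at least 7 crossings are needed.
The plan below uses exactly 7 crossings, so it is optimal:
1. 3 prisoners → the east ledge.  (the west ledge: 5G 1P; the east ledge: 0G 3P)
2. 1 prisoner ← the west ledge.  (the west ledge: 5G 2P; the east ledge: 0G 2P)
3. 3 guards → the east ledge.  (the west ledge: 2G 2P; the east ledge: 3G 2P)
4. 1 guard ← the west ledge.  (the west ledge: 3G 2P; the east ledge: 2G 2P)
5. 2 guards and 1 prisoner → the east ledge.  (the west ledge: 1G 1P; the east ledge: 4G 3P)
6. 1 guard ← the west ledge.  (the west ledge: 2G 1P; the east ledge: 3G 3P)
7. 2 guards and 1 prisoner → the east ledge.  (the west ledge: 0G 0P; the east ledge: 5G 4P)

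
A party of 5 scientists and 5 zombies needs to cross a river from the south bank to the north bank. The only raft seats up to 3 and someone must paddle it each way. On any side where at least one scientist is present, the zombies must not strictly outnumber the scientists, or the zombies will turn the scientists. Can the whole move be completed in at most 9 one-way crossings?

Counting alone: each trip to the north bank takes at most 3 across and each return brings at least 1 back, so after t trips out (and t−1 returns) at most 3t − (t−1) of the 10 are across; that first reaches 10 at t = 5, so at least 9 crossings are needed.
The safety rule pushes this higher. Following every safe sequence of crossings, the most of the 10 that can be at the north bank as the raft arrives there on crossing 9 is 9 — never all 10.
So the move cannot be finished within 9 crossings. (The shortest complete plan takes 11:)
1. 2 zombies → the north bank.  (the south bank: 5S 3Z; the north bank: 0S 2Z)
2. 1 zombie ← the south bank.  (the south bank: 5S 4Z; the north bank: 0S 1Z)
3. 3 zombies → the north bank.  (the south bank: 5S 1Z; the north bank: 0S 4Z)
4. 1 zombie ← the south bank.  (the south bank: 5S 2Z; the north bank: 0S 3Z)
5. 3 scientists → the north bank.  (the south bank: 2S 2Z; the north bank: 3S 3Z)
6. 1 scientist and 1 zombie ← the south bank.  (the south bank: 3S 3Z; the north bank: 2S 2Z)
7. 3 scientists → the north bank.  (the south bank: 0S 3Z; the north bank: 5S 2Z)
8. 1 zombie ← the south bank.  (the south bank: 0S 4Z; the north bank: 5S 1Z)
9. 2 zombies → the north bank.  (the south bank: 0S 2Z; the north bank: 5S 3Z)
10. 1 zombie ← the south bank.  (the south bank: 0S 3Z; the north bank: 5S 2Z)
11. 3 zombies → the north bank.  (the south bank: 0S 0Z; the north bank: 5S 5Z)

No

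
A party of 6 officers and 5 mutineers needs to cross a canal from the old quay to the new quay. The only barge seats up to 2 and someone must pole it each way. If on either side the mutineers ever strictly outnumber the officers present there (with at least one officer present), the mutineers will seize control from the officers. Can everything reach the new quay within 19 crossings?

Yes

Yes — this plan uses 19 crossings (≤ 19):
1. 2 mutineers → the new quay.  (the old quay: 6O 3M; the new quay: 0O 2M)
2. 1 mutineer ← the old quay.  (the old quay: 6O 4M; the new quay: 0O 1M)
3. 2 mutineers → the new quay.  (the old quay: 6O 2M; the new quay: 0O 3M)
4. 1 mutineer ← the old quay.  (the old quay: 6O 3M; the new quay: 0O 2M)
5. 2 officers → the new quay.  (the old quay: 4O 3M; the new quay: 2O 2M)
6. 1 mutineer ← the old quay.  (the old quay: 4O 4M; the new quay: 2O 1M)
7. 1 officer and 1 mutineer → the new quay.  (the old quay: 3O 3M; the new quay: 3O 2M)
8. 1 officer ← the old quay.  (the old quay: 4O 3M; the new quay: 2O 2M)
9. 1 officer and 1 mutineer → the new quay.  (the old quay: 3O 2M; the new quay: 3O 3M)
10. 1 mutineer ← the old quay.  (the old quay: 3O 3M; the new quay: 3O 2M)
11. 1 officer and 1 mutineer → the new quay.  (the old quay: 2O 2M; the new quay: 4O 3M)
12. 1 officer ← the old quay.  (the old quay: 3O 2M; the new quay: 3O 3M)
13. 1 officer and 1 mutineer → the new quay.  (the old quay: 2O 1M; the new quay: 4O 4M)
14. 1 mutineer ← the old quay.  (the old quay: 2O 2M; the new quay: 4O 3M)
15. 1 officer and 1 mutineer → the new quay.  (the old quay: 1O 1M; the new quay: 5O 4M)
16. 1 officer ← the old quay.  (the old quay: 2O 1M; the new quay: 4O 4M)
17. 1 officer and 1 mutineer → the new quay.  (the old quay: 1O 0M; the new quay: 5O 5M)
18. 1 mutineer ← the old quay.  (the old quay: 1O 1M; the new quay: 5O 4M)
19. 1 officer and 1 mutineer → the new quay.  (the old quay: 0O 0M; the new quay: 6O 5M)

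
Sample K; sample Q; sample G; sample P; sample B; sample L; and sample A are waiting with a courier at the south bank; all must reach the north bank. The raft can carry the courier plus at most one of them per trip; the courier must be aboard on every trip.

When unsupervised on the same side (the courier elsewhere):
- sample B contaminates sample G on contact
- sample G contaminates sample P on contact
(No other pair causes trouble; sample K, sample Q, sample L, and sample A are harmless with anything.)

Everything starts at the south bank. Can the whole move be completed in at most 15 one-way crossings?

Yes — this plan uses 15 crossings (≤ 15):
1. Courier goes to the north bank with sample G.
2. Courier goes back to the south bank alone.
3. Courier goes to the north bank with sample K.
4. Courier goes back to the south bank alone.
5. Courier goes to the north bank with sample Q.
6. Courier goes back to the south bank alone.
7. Courier goes to the north bank with sample P.
8. Courier goes back to the south bank with sample G.
9. Courier goes to the north bank with sample B.
10. Courier goes back to the south bank alone.
11. Courier goes to the north bank with sample L.
12. Courier goes back to the south bank alone.
13. Courier goes to the north bank with sample A.
14. Courier goes back to the south bank alone.
15. Courier goes to the north bank with sample G.

Yes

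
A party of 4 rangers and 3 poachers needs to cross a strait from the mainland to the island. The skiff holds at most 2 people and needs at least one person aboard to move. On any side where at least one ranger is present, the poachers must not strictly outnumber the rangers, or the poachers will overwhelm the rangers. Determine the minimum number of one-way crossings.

11

Counting alone: each trip to the island takes at most 2 across and each return brings at least 1 back, so after t trips out (and t−1 returns) at most 2t − (t−1) of the 7 are across; that first reaches 7 at t = 6, so at least 11 crossings are needed.
The plan below uses exactly 11 crossings, so it is optimal:
1. 2 poachers → the island.  (the mainland: 4R 1P; the island: 0R 2P)
2. 1 poacher ← the mainland.  (the mainland: 4R 2P; the island: 0R 1P)
3. 2 poachers → the island.  (the mainland: 4R 0P; the island: 0R 3P)
4. 1 poacher ← the mainland.  (the mainland: 4R 1P; the island: 0R 2P)
5. 2 rangers → the island.  (the mainland: 2R 1P; the island: 2R 2P)
6. 1 poacher ← the mainland.  (the mainland: 2R 2P; the island: 2R 1P)
7. 1 ranger and 1 poacher → the island.  (the mainland: 1R 1P; the island: 3R 2P)
8. 1 ranger ← the mainland.  (the mainland: 2R 1P; the island: 2R 2P)
9. 1 ranger and 1 poacher → the island.  (the mainland: 1R 0P; the island: 3R 3P)
10. 1 poacher ← the mainland.  (the mainland: 1R 1P; the island: 3R 2P)
11. 1 ranger and 1 poacher → the island.  (the mainland: 0R 0P; the island: 4R 3P)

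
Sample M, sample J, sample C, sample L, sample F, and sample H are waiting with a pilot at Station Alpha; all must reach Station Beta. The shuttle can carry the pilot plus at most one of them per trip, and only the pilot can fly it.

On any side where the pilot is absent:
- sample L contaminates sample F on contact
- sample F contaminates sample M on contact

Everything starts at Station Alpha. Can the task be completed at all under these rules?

1. Pilot goes to Station Beta with sample F.
2. Pilot goes back to Station Alpha alone.
3. Pilot goes to Station Beta with sample M.
4. Pilot goes back to Station Alpha with sample F.
5. Pilot goes to Station Beta with sample L.
6. Pilot goes back to Station Alpha alone.
7. Pilot goes to Station Beta with sample J.
8. Pilot goes back to Station Alpha alone.
9. Pilot goes to Station Beta with sample C.
10. Pilot goes back to Station Alpha alone.
11. Pilot goes to Station Beta with sample H.
12. Pilot goes back to Station Alpha alone.
13. Pilot goes to Station Beta with sample F.

Yes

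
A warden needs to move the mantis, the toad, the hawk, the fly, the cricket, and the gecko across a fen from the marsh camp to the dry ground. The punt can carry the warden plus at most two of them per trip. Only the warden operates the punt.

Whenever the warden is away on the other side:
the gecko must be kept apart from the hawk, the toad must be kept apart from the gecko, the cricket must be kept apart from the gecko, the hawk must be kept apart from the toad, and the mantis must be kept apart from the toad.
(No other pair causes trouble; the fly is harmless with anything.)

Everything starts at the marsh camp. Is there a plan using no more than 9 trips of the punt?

Yes

Yes — this plan uses 9 crossings (≤ 9):
1. Warden goes to the dry ground with the gecko and the toad.  [the marsh camp: the cricket, the fly, the hawk, the mantis | the dry ground: the gecko, the toad]
2. Warden goes back to the marsh camp with the toad.  [the marsh camp: the cricket, the fly, the hawk, the mantis, the toad | the dry ground: the gecko]
3. Warden goes to the dry ground with the mantis and the toad.  [the marsh camp: the cricket, the fly, the hawk | the dry ground: the gecko, the mantis, the toad]
4. Warden goes back to the marsh camp with the toad.  [the marsh camp: the cricket, the fly, the hawk, the toad | the dry ground: the gecko, the mantis]
5. Warden goes to the dry ground with the fly and the toad.  [the marsh camp: the cricket, the hawk | the dry ground: the fly, the gecko, the mantis, the toad]
6. Warden goes back to the marsh camp with the toad.  [the marsh camp: the cricket, the hawk, the toad | the dry ground: the fly, the gecko, the mantis]
7. Warden goes to the dry ground with the cricket and the hawk.  [the marsh camp: the toad | the dry ground: the cricket, the fly, the gecko, the hawk, the mantis]
8. Warden goes back to the marsh camp with the gecko.  [the marsh camp: the gecko, the toad | the dry ground: the cricket, the fly, the hawk, the mantis]
9. Warden goes to the dry ground with the gecko and the toad.  [the marsh camp: — | the dry ground: the cricket, the fly, the gecko, the hawk, the mantis, the toad]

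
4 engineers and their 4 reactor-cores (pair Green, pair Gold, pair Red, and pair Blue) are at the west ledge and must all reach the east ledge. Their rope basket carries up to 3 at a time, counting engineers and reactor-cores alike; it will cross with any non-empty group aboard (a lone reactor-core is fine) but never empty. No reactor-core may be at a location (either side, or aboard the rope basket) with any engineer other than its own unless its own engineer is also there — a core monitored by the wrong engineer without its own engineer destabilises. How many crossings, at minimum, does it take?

Counting alone: each trip to the east ledge takes at most 3 across and each return brings at least 1 back, so after t trips out (and t−1 returns) at most 3t − (t−1) of the 8 are across; that first reaches 8 at t = 4, so at least 7 crossings are needed.
The safety rule pushes this higher. Following every safe sequence of crossings, the most of the 8 that can be at the east ledge as the rope basket arrives there on crossing 7 is 7 — never all 8.
So no plan with fewer than 9 crossings exists, and this one achieves 9:
1. engineer Green and reactor-core Green cross → the east ledge.
2. engineer Green crosses ← the west ledge.
3. engineer Gold, engineer Green, and reactor-core Gold cross → the east ledge.
4. engineer Green and reactor-core Green cross ← the west ledge.
5. engineer Blue, engineer Green, and engineer Red cross → the east ledge.
6. reactor-core Gold crosses ← the west ledge.
7. reactor-core Gold and reactor-core Green cross → the east ledge.
8. reactor-core Green crosses ← the west ledge.
9. reactor-core Blue, reactor-core Green, and reactor-core Red cross → the east ledge.

9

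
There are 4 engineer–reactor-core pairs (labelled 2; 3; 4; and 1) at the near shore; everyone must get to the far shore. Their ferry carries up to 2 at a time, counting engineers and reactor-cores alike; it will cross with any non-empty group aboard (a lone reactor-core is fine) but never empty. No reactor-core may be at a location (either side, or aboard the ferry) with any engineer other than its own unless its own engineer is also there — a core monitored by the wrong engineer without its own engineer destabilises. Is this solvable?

Following every safe sequence of crossings from the start, the most of the 8 that can be at the far shore as the ferry arrives there on crossings 1, 3, 5 is 2, 3, 4 respectively; the best ever achieved is 4 of 8.
From crossing 7 on, no configuration arises that was not already reachable earlier: only 44 distinct safe configurations (who is on which side, and where the ferry is) can ever be reached, none of them has everyone across, and every continuation just revisits them. So no valid plan exists.

No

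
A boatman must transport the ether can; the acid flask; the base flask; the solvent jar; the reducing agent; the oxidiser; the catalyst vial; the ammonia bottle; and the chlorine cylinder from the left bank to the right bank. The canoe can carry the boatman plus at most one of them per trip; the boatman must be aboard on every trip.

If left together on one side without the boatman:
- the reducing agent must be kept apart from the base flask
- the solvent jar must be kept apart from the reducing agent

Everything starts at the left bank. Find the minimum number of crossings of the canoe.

19

Counting alone: the boatman can take at most 1 across per trip to the right bank, so moving all 9 needs at least 9 loaded trips out, with a return between consecutive ones — at least 17 crossings.
The safety rule pushes this higher. Following every safe sequence of crossings, the most of the 9 that can be at the right bank as the canoe arrives there on crossing 17 is 8 — never all 9.
So no plan with fewer than 19 crossings exists, and this one achieves 19:
1. Boatman goes to the right bank with the reducing agent.
2. Boatman goes back to the left bank alone.
3. Boatman goes to the right bank with the ether can.
4. Boatman goes back to the left bank alone.
5. Boatman goes to the right bank with the acid flask.
6. Boatman goes back to the left bank alone.
7. Boatman goes to the right bank with the base flask.
8. Boatman goes back to the left bank with the reducing agent.
9. Boatman goes to the right bank with the solvent jar.
10. Boatman goes back to the left bank alone.
11. Boatman goes to the right bank with the oxidiser.
12. Boatman goes back to the left bank alone.
13. Boatman goes to the right bank with the catalyst vial.
14. Boatman goes back to the left bank alone.
15. Boatman goes to the right bank with the ammonia bottle.
16. Boatman goes back to the left bank alone.
17. Boatman goes to the right bank with the chlorine cylinder.
18. Boatman goes back to the left bank alone.
19. Boatman goes to the right bank with the reducing agent.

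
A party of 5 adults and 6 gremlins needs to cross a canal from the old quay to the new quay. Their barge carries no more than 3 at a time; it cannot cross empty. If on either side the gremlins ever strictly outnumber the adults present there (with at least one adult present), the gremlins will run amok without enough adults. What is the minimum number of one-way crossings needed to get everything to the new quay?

The gremlins already outnumber the adults at the old quay before anyone moves, so the starting position itself is disallowed.

impossible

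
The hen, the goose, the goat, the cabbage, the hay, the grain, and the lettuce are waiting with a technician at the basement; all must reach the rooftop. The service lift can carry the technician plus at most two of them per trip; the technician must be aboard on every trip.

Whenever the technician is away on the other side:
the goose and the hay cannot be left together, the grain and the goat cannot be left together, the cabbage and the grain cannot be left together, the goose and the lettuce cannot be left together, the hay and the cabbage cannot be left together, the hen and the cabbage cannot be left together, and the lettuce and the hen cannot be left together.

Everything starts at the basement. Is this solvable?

Whatever the first load, the items left behind include a forbidden pair without the technician. No opening move is safe, so no plan exists.

No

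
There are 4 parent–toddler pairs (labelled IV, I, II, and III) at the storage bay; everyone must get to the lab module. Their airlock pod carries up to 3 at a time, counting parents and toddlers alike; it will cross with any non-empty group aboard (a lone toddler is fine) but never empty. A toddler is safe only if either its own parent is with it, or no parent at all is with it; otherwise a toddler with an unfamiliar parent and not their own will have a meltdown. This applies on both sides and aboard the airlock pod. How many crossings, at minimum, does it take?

9

Counting alone: each trip to the lab module takes at most 3 across and each return brings at least 1 back, so after t trips out (and t−1 returns) at most 3t − (t−1) of the 8 are across; that first reaches 8 at t = 4, so at least 7 crossings are needed.
The safety rule pushes this higher. Following every safe sequence of crossings, the most of the 8 that can be at the lab module as the airlock pod arrives there on crossing 7 is 7 — never all 8.
So no plan with fewer than 9 crossings exists, and this one achieves 9:
1. parent IV and toddler IV cross → the lab module.
2. parent IV crosses ← the storage bay.
3. parent I, parent IV, and toddler I cross → the lab module.
4. parent IV and toddler IV cross ← the storage bay.
5. parent II, parent III, and parent IV cross → the lab module.
6. toddler I crosses ← the storage bay.
7. toddler I and toddler IV cross → the lab module.
8. toddler IV crosses ← the storage bay.
9. toddler II, toddler III, and toddler IV cross → the lab module.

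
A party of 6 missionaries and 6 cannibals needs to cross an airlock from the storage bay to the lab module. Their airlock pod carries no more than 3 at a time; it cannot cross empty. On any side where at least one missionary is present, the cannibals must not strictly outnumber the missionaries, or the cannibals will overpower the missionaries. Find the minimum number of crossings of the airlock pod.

impossible

Following every safe sequence of crossings from the start, the most of the 12 that can be at the lab module as the airlock pod arrives there on crossings 1, 3, 5 is 3, 5, 6 respectively; the best ever achieved is 6 of 12.
From crossing 7 on, no configuration arises that was not already reachable earlier: only 17 distinct safe configurations (who is on which side, and where the airlock pod is) can ever be reached, none of them has everyone across, and every continuation just revisits them. They are: 0 missionaries + 0 cannibals across (airlock pod back at the start); 0 missionaries + 1 cannibal across (airlock pod there); 0 missionaries + 1 cannibal across (airlock pod back at the start); 0 missionaries + 2 cannibals across (airlock pod there); 0 missionaries + 2 cannibals across (airlock pod back at the start); 0 missionaries + 3 cannibals across (airlock pod there); 0 missionaries + 3 cannibals across (airlock pod back at the start); 0 missionaries + 4 cannibals across (airlock pod there); 0 missionaries + 4 cannibals across (airlock pod back at the start); 0 missionaries + 5 cannibals across (airlock pod there); 0 missionaries + 5 cannibals across (airlock pod back at the start); 0 missionaries + 6 cannibals across (airlock pod there); 1 missionary + 1 cannibal across (airlock pod there); 1 missionary + 1 cannibal across (airlock pod back at the start); 2 missionaries + 2 cannibals across (airlock pod there); 2 missionaries + 2 cannibals across (airlock pod back at the start); 3 missionaries + 3 cannibals across (airlock pod there). So no valid plan exists.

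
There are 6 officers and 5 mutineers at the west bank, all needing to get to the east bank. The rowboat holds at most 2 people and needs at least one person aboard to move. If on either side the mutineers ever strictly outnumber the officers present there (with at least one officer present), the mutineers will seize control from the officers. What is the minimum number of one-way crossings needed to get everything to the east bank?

19

Counting alone: each trip to the east bank takes at most 2 across and each return brings at least 1 back, so after t trips out (and t−1 returns) at most 2t − (t−1) of the 11 are across; that first reaches 11 at t = 10, so at least 19 crossings are needed.
The plan below uses exactly 19 crossings, so it is optimal:
1. 2 mutineers → the east bank.  (the west bank: 6O 3M; the east bank: 0O 2M)
2. 1 mutineer ← the west bank.  (the west bank: 6O 4M; the east bank: 0O 1M)
3. 2 mutineers → the east bank.  (the west bank: 6O 2M; the east bank: 0O 3M)
4. 1 mutineer ← the west bank.  (the west bank: 6O 3M; the east bank: 0O 2M)
5. 2 officers → the east bank.  (the west bank: 4O 3M; the east bank: 2O 2M)
6. 1 mutineer ← the west bank.  (the west bank: 4O 4M; the east bank: 2O 1M)
7. 1 officer and 1 mutineer → the east bank.  (the west bank: 3O 3M; the east bank: 3O 2M)
8. 1 officer ← the west bank.  (the west bank: 4O 3M; the east bank: 2O 2M)
9. 1 officer and 1 mutineer → the east bank.  (the west bank: 3O 2M; the east bank: 3O 3M)
10. 1 mutineer ← the west bank.  (the west bank: 3O 3M; the east bank: 3O 2M)
11. 1 officer and 1 mutineer → the east bank.  (the west bank: 2O 2M; the east bank: 4O 3M)
12. 1 officer ← the west bank.  (the west bank: 3O 2M; the east bank: 3O 3M)
13. 1 officer and 1 mutineer → the east bank.  (the west bank: 2O 1M; the east bank: 4O 4M)
14. 1 mutineer ← the west bank.  (the west bank: 2O 2M; the east bank: 4O 3M)
15. 1 officer and 1 mutineer → the east bank.  (the west bank: 1O 1M; the east bank: 5O 4M)
16. 1 officer ← the west bank.  (the west bank: 2O 1M; the east bank: 4O 4M)
17. 1 officer and 1 mutineer → the east bank.  (the west bank: 1O 0M; the east bank: 5O 5M)
18. 1 mutineer ← the west bank.  (the west bank: 1O 1M; the east bank: 5O 4M)
19. 1 officer and 1 mutineer → the east bank.  (the west bank: 0O 0M; the east bank: 6O 5M)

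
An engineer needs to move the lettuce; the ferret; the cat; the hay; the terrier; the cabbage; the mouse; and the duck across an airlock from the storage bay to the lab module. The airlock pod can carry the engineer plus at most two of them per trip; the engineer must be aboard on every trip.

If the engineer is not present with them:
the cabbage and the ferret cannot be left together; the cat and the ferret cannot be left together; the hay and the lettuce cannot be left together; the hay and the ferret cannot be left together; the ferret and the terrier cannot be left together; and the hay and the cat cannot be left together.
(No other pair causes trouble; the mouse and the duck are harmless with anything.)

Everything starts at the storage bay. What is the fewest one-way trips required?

Counting alone: the engineer can take at most 2 across per trip to the lab module, so moving all 8 needs at least 4 loaded trips out, with a return between consecutive ones — at least 7 crossings.
The safety rule pushes this higher. Following every safe sequence of crossings, the most of the 8 that can be at the lab module as the airlock pod arrives there on crossings 7, 9, 11 is 5, 6, 7 respectively — never all 8.
So no plan with fewer than 13 crossings exists, and this one achieves 13:
1. Engineer goes to the lab module with the ferret and the hay.
2. Engineer goes back to the storage bay with the ferret.
3. Engineer goes to the lab module with the ferret and the lettuce.
4. Engineer goes back to the storage bay with the hay.
5. Engineer goes to the lab module with the cat and the terrier.
6. Engineer goes back to the storage bay with the ferret.
7. Engineer goes to the lab module with the cabbage and the ferret.
8. Engineer goes back to the storage bay with the ferret.
9. Engineer goes to the lab module with the ferret and the mouse.
10. Engineer goes back to the storage bay with the ferret.
11. Engineer goes to the lab module with the duck and the ferret.
12. Engineer goes back to the storage bay with the ferret.
13. Engineer goes to the lab module with the ferret and the hay.

13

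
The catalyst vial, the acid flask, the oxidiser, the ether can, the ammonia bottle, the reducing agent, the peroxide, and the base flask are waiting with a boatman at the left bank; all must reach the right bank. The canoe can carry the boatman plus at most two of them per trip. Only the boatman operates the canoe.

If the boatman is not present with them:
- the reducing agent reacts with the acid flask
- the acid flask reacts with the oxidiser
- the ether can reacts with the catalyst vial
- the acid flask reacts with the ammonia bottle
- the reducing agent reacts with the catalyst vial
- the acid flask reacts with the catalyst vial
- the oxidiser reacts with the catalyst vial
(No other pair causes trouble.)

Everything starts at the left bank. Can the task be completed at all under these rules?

1. Boatman goes to the right bank with the acid flask and the catalyst vial.  [the left bank: the ammonia bottle, the base flask, the ether can, the oxidiser, the peroxide, the reducing agent | the right bank: the acid flask, the catalyst vial]
2. Boatman goes back to the left bank with the catalyst vial.  [the left bank: the ammonia bottle, the base flask, the catalyst vial, the ether can, the oxidiser, the peroxide, the reducing agent | the right bank: the acid flask]
3. Boatman goes to the right bank with the catalyst vial and the ether can.  [the left bank: the ammonia bottle, the base flask, the oxidiser, the peroxide, the reducing agent | the right bank: the acid flask, the catalyst vial, the ether can]
4. Boatman goes back to the left bank with the catalyst vial.  [the left bank: the ammonia bottle, the base flask, the catalyst vial, the oxidiser, the peroxide, the reducing agent | the right bank: the acid flask, the ether can]
5. Boatman goes to the right bank with the catalyst vial and the peroxide.  [the left bank: the ammonia bottle, the base flask, the oxidiser, the reducing agent | the right bank: the acid flask, the catalyst vial, the ether can, the peroxide]
6. Boatman goes back to the left bank with the catalyst vial.  [the left bank: the ammonia bottle, the base flask, the catalyst vial, the oxidiser, the reducing agent | the right bank: the acid flask, the ether can, the peroxide]
7. Boatman goes to the right bank with the base flask and the catalyst vial.  [the left bank: the ammonia bottle, the oxidiser, the reducing agent | the right bank: the acid flask, the base flask, the catalyst vial, the ether can, the peroxide]
8. Boatman goes back to the left bank with the catalyst vial.  [the left bank: the ammonia bottle, the catalyst vial, the oxidiser, the reducing agent | the right bank: the acid flask, the base flask, the ether can, the peroxide]
9. Boatman goes to the right bank with the oxidiser and the reducing agent.  [the left bank: the ammonia bottle, the catalyst vial | the right bank: the acid flask, the base flask, the ether can, the oxidiser, the peroxide, the reducing agent]
10. Boatman goes back to the left bank with the acid flask.  [the left bank: the acid flask, the ammonia bottle, the catalyst vial | the right bank: the base flask, the ether can, the oxidiser, the peroxide, the reducing agent]
11. Boatman goes to the right bank with the ammonia bottle and the catalyst vial.  [the left bank: the acid flask | the right bank: the ammonia bottle, the base flask, the catalyst vial, the ether can, the oxidiser, the peroxide, the reducing agent]
12. Boatman goes back to the left bank with the catalyst vial.  [the left bank: the acid flask, the catalyst vial | the right bank: the ammonia bottle, the base flask, the ether can, the oxidiser, the peroxide, the reducing agent]
13. Boatman goes to the right bank with the acid flask and the catalyst vial.  [the left bank: — | the right bank: the acid flask, the ammonia bottle, the base flask, the catalyst vial, the ether can, the oxidiser, the peroxide, the reducing agent]

Yes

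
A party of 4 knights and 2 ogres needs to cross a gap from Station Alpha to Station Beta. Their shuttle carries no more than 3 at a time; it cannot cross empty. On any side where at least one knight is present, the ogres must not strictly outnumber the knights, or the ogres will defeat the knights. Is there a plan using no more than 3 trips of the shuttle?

No

Counting alone: each trip to Station Beta takes at most 3 across and each return brings at least 1 back, so after t trips out (and t−1 returns) at most 3t − (t−1) of the 6 are across; that first reaches 6 at t = 3, so at least 5 crossings are needed.
Since 3 < 5, 3 crossings cannot be enough. (The shortest complete plan in fact takes 5:)
1. 2 ogres → Station Beta.  (Station Alpha: 4K 0O; Station Beta: 0K 2O)
2. 1 ogre ← Station Alpha.  (Station Alpha: 4K 1O; Station Beta: 0K 1O)
3. 2 knights and 1 ogre → Station Beta.  (Station Alpha: 2K 0O; Station Beta: 2K 2O)
4. 1 ogre ← Station Alpha.  (Station Alpha: 2K 1O; Station Beta: 2K 1O)
5. 2 knights and 1 ogre → Station Beta.  (Station Alpha: 0K 0O; Station Beta: 4K 2O)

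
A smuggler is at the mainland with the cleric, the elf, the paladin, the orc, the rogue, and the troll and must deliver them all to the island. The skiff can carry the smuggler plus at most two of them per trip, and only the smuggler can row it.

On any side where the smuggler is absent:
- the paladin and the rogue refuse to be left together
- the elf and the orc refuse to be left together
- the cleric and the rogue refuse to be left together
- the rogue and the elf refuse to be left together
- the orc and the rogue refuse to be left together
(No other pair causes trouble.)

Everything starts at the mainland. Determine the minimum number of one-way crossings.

Counting alone: the smuggler can take at most 2 across per trip to the island, so moving all 6 needs at least 3 loaded trips out, with a return between consecutive ones — at least 5 crossings.
The safety rule pushes this higher. Following every safe sequence of crossings, the most of the 6 that can be at the island as the skiff arrives there on crossings 5, 7 is 4, 5 respectively — never all 6.
So no plan with fewer than 9 crossings exists, and this one achieves 9:
1. Smuggler goes to the island with the elf and the rogue.  [the mainland: the cleric, the orc, the paladin, the troll | the island: the elf, the rogue]
2. Smuggler goes back to the mainland with the elf.  [the mainland: the cleric, the elf, the orc, the paladin, the troll | the island: the rogue]
3. Smuggler goes to the island with the cleric and the elf.  [the mainland: the orc, the paladin, the troll | the island: the cleric, the elf, the rogue]
4. Smuggler goes back to the mainland with the rogue.  [the mainland: the orc, the paladin, the rogue, the troll | the island: the cleric, the elf]
5. Smuggler goes to the island with the orc and the paladin.  [the mainland: the rogue, the troll | the island: the cleric, the elf, the orc, the paladin]
6. Smuggler goes back to the mainland with the elf.  [the mainland: the elf, the rogue, the troll | the island: the cleric, the orc, the paladin]
7. Smuggler goes to the island with the elf and the troll.  [the mainland: the rogue | the island: the cleric, the elf, the orc, the paladin, the troll]
8. Smuggler goes back to the mainland with the elf.  [the mainland: the elf, the rogue | the island: the cleric, the orc, the paladin, the troll]
9. Smuggler goes to the island with the elf and the rogue.  [the mainland: — | the island: the cleric, the elf, the orc, the paladin, the rogue, the troll]

9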